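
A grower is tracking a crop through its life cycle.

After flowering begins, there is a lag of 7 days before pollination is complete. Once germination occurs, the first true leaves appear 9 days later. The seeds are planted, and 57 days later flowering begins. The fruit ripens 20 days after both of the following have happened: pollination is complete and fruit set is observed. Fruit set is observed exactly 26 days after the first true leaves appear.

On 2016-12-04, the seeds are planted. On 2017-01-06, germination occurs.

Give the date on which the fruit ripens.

2017-03-02

The seeds are planted: Dec 4, 2016.
Flowering begins: Dec 4, 2016 + 57 days = Jan 30, 2017.
Pollination is complete: Jan 30, 2017 + 7 days = Feb 6, 2017.
Germination occurs: Jan 6, 2017.
The first true leaves appear: Jan 6, 2017 + 9 days = Jan 15, 2017.
Fruit set is observed: Jan 15, 2017 + 26 days = Feb 10, 2017.
Both prerequisites met — pollination is complete (Feb 6, 2017), fruit set is observed (Feb 10, 2017); the later is Feb 10, 2017.
The fruit ripens: Feb 10, 2017 + 20 days = Mar 2, 2017.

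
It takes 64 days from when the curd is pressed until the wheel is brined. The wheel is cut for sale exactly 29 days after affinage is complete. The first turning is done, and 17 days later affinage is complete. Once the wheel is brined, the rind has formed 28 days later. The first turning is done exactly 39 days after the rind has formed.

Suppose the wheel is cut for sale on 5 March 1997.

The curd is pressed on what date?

9 September 1996

The wheel is cut for sale: Mar 5, 1997.
Affinage is complete: Mar 5, 1997 − 29 days = Feb 4, 1997.
The first turning is done: Feb 4, 1997 − 17 days = Jan 18, 1997.
The rind has formed: Jan 18, 1997 − 39 days = Dec 10, 1996.
The wheel is brined: Dec 10, 1996 − 28 days = Nov 12, 1996.
The curd is pressed: Nov 12, 1996 − 64 days = Sep 9, 1996.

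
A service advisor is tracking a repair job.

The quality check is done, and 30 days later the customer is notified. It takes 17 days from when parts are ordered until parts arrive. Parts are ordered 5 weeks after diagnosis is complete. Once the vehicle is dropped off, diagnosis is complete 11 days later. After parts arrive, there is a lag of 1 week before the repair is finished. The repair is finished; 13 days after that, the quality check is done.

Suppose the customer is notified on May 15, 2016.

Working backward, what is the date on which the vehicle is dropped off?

The customer is notified: May 15, 2016.
The quality check is done: May 15, 2016 − 30 days = Apr 15, 2016.
The repair is finished: Apr 15, 2016 − 13 days = Apr 2, 2016.
Parts arrive: Apr 2, 2016 − 1 week = Mar 26, 2016.
Parts are ordered: Mar 26, 2016 − 17 days = Mar 9, 2016.
Diagnosis is complete: Mar 9, 2016 − 5 weeks = Feb 3, 2016.
The vehicle is dropped off: Feb 3, 2016 − 11 days = Jan 23, 2016.

January 23, 2016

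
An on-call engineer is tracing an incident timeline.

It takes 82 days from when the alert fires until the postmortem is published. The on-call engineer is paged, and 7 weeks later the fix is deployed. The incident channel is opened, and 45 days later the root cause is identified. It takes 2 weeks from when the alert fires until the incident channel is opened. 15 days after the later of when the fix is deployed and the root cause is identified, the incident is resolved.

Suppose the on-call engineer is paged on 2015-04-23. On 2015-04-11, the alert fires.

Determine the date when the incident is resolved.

The on-call engineer is paged: Apr 23, 2015.
The fix is deployed: Apr 23, 2015 + 7 weeks = Jun 11, 2015.
The alert fires: Apr 11, 2015.
The incident channel is opened: Apr 11, 2015 + 2 weeks = Apr 25, 2015.
The root cause is identified: Apr 25, 2015 + 45 days = Jun 9, 2015.
Both prerequisites met — the fix is deployed (Jun 11, 2015), the root cause is identified (Jun 9, 2015); the later is Jun 11, 2015.
The incident is resolved: Jun 11, 2015 + 15 days = Jun 26, 2015.

2015-06-26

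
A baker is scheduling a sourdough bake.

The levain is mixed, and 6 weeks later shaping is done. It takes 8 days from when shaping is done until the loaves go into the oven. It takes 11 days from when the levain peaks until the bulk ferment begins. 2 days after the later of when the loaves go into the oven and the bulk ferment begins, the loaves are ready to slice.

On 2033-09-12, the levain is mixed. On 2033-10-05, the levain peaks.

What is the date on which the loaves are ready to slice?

2033-11-03

The levain is mixed: Sep 12, 2033.
Shaping is done: Sep 12, 2033 + 6 weeks = Oct 24, 2033.
The loaves go into the oven: Oct 24, 2033 + 8 days = Nov 1, 2033.
The levain peaks: Oct 5, 2033.
The bulk ferment begins: Oct 5, 2033 + 11 days = Oct 16, 2033.
Both prerequisites met — the loaves go into the oven (Nov 1, 2033), the bulk ferment begins (Oct 16, 2033); the later is Nov 1, 2033.
The loaves are ready to slice: Nov 1, 2033 + 2 days = Nov 3, 2033.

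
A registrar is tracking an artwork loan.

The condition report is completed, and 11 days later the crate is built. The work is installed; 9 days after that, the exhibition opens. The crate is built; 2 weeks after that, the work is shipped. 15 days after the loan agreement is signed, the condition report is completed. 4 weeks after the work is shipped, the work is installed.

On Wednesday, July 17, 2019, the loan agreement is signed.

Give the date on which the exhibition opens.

The loan agreement is signed: Jul 17, 2019.
The condition report is completed: Jul 17, 2019 + 15 days = Aug 1, 2019.
The crate is built: Aug 1, 2019 + 11 days = Aug 12, 2019.
The work is shipped: Aug 12, 2019 + 2 weeks = Aug 26, 2019.
The work is installed: Aug 26, 2019 + 4 weeks = Sep 23, 2019.
The exhibition opens: Sep 23, 2019 + 9 days = Oct 2, 2019.

Wednesday, October 2, 2019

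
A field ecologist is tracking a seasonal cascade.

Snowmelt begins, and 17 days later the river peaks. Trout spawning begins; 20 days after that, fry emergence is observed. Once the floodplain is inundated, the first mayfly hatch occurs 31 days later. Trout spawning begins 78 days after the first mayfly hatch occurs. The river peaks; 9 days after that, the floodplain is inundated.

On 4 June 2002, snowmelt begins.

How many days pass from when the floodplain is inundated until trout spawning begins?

109 days

Causal path: the floodplain is inundated → the first mayfly hatch occurs → trout spawning begins.
Total delay along the path: 31 + 78 = 109 days.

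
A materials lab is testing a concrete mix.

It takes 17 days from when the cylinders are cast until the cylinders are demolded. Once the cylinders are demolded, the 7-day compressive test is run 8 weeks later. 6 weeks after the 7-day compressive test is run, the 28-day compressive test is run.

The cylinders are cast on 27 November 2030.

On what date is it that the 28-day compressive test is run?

The cylinders are cast: Nov 27, 2030.
The cylinders are demolded: Nov 27, 2030 + 17 days = Dec 14, 2030.
The 7-day compressive test is run: Dec 14, 2030 + 8 weeks = Feb 8, 2031.
The 28-day compressive test is run: Feb 8, 2031 + 6 weeks = Mar 22, 2031.

22 March 2031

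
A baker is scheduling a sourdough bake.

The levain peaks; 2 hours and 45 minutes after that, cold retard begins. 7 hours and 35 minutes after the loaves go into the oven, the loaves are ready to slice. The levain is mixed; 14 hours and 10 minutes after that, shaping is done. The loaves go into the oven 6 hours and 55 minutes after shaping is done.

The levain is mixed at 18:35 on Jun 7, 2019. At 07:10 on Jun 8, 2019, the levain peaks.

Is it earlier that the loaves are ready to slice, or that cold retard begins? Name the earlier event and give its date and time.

Cold retard begins — 09:55 on Jun 8, 2019

The levain is mixed: 18:35 Jun 7, 2019.
Shaping is done: 18:35 Jun 7, 2019 + 14h10m = 08:45 Jun 8, 2019.
The loaves go into the oven: 08:45 Jun 8, 2019 + 6h55m = 15:40 Jun 8, 2019.
The loaves are ready to slice: 15:40 Jun 8, 2019 + 7h35m = 23:15 Jun 8, 2019.
The levain peaks: 07:10 Jun 8, 2019.
Cold retard begins: 07:10 Jun 8, 2019 + 2h45m = 09:55 Jun 8, 2019.
Comparing: the loaves are ready to slice at 23:15 Jun 8, 2019 vs cold retard begins at 09:55 Jun 8, 2019. Earlier: cold retard begins.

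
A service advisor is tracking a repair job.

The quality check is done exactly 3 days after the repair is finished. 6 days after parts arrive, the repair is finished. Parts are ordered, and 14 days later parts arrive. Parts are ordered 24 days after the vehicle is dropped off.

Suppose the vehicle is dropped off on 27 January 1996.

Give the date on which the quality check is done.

14 March 1996

The vehicle is dropped off: Jan 27, 1996.
Parts are ordered: Jan 27, 1996 + 24 days = Feb 20, 1996.
Parts arrive: Feb 20, 1996 + 14 days = Mar 5, 1996.
The repair is finished: Mar 5, 1996 + 6 days = Mar 11, 1996.
The quality check is done: Mar 11, 1996 + 3 days = Mar 14, 1996.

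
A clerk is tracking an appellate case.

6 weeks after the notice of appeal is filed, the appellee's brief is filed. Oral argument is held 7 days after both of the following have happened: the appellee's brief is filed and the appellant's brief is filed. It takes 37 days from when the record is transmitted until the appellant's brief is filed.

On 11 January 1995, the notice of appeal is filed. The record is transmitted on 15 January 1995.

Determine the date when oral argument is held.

1 March 1995

The notice of appeal is filed: Jan 11, 1995.
The appellee's brief is filed: Jan 11, 1995 + 6 weeks = Feb 22, 1995.
The record is transmitted: Jan 15, 1995.
The appellant's brief is filed: Jan 15, 1995 + 37 days = Feb 21, 1995.
Both prerequisites met — the appellee's brief is filed (Feb 22, 1995), the appellant's brief is filed (Feb 21, 1995); the later is Feb 22, 1995.
Oral argument is held: Feb 22, 1995 + 7 days = Mar 1, 1995.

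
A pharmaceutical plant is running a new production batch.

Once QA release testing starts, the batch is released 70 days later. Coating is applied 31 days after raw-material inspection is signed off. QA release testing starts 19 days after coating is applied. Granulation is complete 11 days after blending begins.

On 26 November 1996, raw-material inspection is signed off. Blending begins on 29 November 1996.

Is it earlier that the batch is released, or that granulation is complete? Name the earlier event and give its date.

Raw-material inspection is signed off: Nov 26, 1996.
Coating is applied: Nov 26, 1996 + 31 days = Dec 27, 1996.
QA release testing starts: Dec 27, 1996 + 19 days = Jan 15, 1997.
The batch is released: Jan 15, 1997 + 70 days = Mar 26, 1997.
Blending begins: Nov 29, 1996.
Granulation is complete: Nov 29, 1996 + 11 days = Dec 10, 1996.
Comparing: the batch is released on Mar 26, 1997 vs granulation is complete on Dec 10, 1996. Earlier: granulation is complete.

Granulation is complete — 10 December 1996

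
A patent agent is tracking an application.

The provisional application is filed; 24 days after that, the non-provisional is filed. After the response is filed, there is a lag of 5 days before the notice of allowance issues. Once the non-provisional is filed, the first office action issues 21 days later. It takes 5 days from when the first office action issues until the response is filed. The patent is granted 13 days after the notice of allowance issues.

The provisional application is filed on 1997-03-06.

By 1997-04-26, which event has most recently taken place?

The response is filed

The provisional application is filed: Mar 6, 1997.
The non-provisional is filed: Mar 6, 1997 + 24 days = Mar 30, 1997.
The first office action issues: Mar 30, 1997 + 21 days = Apr 20, 1997.
The response is filed: Apr 20, 1997 + 5 days = Apr 25, 1997.
The notice of allowance issues: Apr 25, 1997 + 5 days = Apr 30, 1997.
The patent is granted: Apr 30, 1997 + 13 days = May 13, 1997.
Apr 26, 1997 falls between when the response is filed (Apr 25, 1997) and when the notice of allowance issues (Apr 30, 1997).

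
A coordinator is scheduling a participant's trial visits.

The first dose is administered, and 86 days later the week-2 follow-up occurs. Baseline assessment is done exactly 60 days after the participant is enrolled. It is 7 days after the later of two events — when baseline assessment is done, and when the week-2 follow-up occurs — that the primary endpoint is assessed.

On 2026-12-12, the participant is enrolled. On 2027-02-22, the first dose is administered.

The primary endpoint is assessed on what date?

The participant is enrolled: Dec 12, 2026.
Baseline assessment is done: Dec 12, 2026 + 60 days = Feb 10, 2027.
The first dose is administered: Feb 22, 2027.
The week-2 follow-up occurs: Feb 22, 2027 + 86 days = May 19, 2027.
Both prerequisites met — baseline assessment is done (Feb 10, 2027), the week-2 follow-up occurs (May 19, 2027); the later is May 19, 2027.
The primary endpoint is assessed: May 19, 2027 + 7 days = May 26, 2027.

2027-05-26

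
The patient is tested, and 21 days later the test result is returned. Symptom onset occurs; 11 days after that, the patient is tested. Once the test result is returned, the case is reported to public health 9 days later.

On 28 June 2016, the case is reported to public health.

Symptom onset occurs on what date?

The case is reported to public health: Jun 28, 2016.
The test result is returned: Jun 28, 2016 − 9 days = Jun 19, 2016.
The patient is tested: Jun 19, 2016 − 21 days = May 29, 2016.
Symptom onset occurs: May 29, 2016 − 11 days = May 18, 2016.

18 May 2016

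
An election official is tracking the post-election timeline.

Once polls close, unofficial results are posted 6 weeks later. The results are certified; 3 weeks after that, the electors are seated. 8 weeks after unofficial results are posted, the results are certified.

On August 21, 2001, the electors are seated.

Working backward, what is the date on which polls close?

The electors are seated: Aug 21, 2001.
The results are certified: Aug 21, 2001 − 3 weeks = Jul 31, 2001.
Unofficial results are posted: Jul 31, 2001 − 8 weeks = Jun 5, 2001.
Polls close: Jun 5, 2001 − 6 weeks = Apr 24, 2001.

April 24, 2001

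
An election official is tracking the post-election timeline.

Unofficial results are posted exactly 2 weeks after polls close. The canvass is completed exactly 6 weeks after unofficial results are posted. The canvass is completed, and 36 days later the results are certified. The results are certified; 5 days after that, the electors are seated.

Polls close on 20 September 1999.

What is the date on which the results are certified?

Polls close: Sep 20, 1999.
Unofficial results are posted: Sep 20, 1999 + 2 weeks = Oct 4, 1999.
The canvass is completed: Oct 4, 1999 + 6 weeks = Nov 15, 1999.
The results are certified: Nov 15, 1999 + 36 days = Dec 21, 1999.

21 December 1999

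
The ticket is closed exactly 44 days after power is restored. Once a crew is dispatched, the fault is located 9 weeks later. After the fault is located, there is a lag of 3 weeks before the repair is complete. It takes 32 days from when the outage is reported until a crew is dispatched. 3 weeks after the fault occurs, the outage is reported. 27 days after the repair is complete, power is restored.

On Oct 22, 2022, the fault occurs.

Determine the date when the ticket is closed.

May 18, 2023

The fault occurs: Oct 22, 2022.
The outage is reported: Oct 22, 2022 + 3 weeks = Nov 12, 2022.
A crew is dispatched: Nov 12, 2022 + 32 days = Dec 14, 2022.
The fault is located: Dec 14, 2022 + 9 weeks = Feb 15, 2023.
The repair is complete: Feb 15, 2023 + 3 weeks = Mar 8, 2023.
Power is restored: Mar 8, 2023 + 27 days = Apr 4, 2023.
The ticket is closed: Apr 4, 2023 + 44 days = May 18, 2023.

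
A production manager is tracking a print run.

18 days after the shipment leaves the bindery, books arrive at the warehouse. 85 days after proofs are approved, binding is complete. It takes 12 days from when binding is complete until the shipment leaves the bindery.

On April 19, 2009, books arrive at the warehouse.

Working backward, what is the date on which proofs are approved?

December 25, 2008

Books arrive at the warehouse: Apr 19, 2009.
The shipment leaves the bindery: Apr 19, 2009 − 18 days = Apr 1, 2009.
Binding is complete: Apr 1, 2009 − 12 days = Mar 20, 2009.
Proofs are approved: Mar 20, 2009 − 85 days = Dec 25, 2008.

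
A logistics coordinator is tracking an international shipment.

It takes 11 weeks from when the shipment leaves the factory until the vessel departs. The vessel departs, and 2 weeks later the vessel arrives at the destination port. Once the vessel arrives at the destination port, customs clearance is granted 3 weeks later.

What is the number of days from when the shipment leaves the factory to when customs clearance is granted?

112 days

Causal path: the shipment leaves the factory → the vessel departs → the vessel arrives at the destination port → customs clearance is granted.
Total delay along the path: 11 + 2 + 3 weeks = 16 weeks = 112 days.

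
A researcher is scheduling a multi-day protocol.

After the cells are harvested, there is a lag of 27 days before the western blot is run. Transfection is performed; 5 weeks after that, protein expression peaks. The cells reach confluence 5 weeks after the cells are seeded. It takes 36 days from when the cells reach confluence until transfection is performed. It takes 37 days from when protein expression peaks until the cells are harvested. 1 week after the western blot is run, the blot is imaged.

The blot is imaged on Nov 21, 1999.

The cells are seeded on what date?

The blot is imaged: Nov 21, 1999.
The western blot is run: Nov 21, 1999 − 1 week = Nov 14, 1999.
The cells are harvested: Nov 14, 1999 − 27 days = Oct 18, 1999.
Protein expression peaks: Oct 18, 1999 − 37 days = Sep 11, 1999.
Transfection is performed: Sep 11, 1999 − 5 weeks = Aug 7, 1999.
The cells reach confluence: Aug 7, 1999 − 36 days = Jul 2, 1999.
The cells are seeded: Jul 2, 1999 − 5 weeks = May 28, 1999.

May 28, 1999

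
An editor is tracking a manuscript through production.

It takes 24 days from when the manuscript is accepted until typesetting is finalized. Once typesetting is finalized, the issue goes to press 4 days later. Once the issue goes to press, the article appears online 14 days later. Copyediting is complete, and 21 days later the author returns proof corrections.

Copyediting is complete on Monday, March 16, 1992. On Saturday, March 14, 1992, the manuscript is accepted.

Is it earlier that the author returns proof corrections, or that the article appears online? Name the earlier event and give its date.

The author returns proof corrections — Monday, April 6, 1992

Copyediting is complete: Mar 16, 1992.
The author returns proof corrections: Mar 16, 1992 + 21 days = Apr 6, 1992.
The manuscript is accepted: Mar 14, 1992.
Typesetting is finalized: Mar 14, 1992 + 24 days = Apr 7, 1992.
The issue goes to press: Apr 7, 1992 + 4 days = Apr 11, 1992.
The article appears online: Apr 11, 1992 + 14 days = Apr 25, 1992.
Comparing: the author returns proof corrections on Apr 6, 1992 vs the article appears online on Apr 25, 1992. Earlier: the author returns proof corrections.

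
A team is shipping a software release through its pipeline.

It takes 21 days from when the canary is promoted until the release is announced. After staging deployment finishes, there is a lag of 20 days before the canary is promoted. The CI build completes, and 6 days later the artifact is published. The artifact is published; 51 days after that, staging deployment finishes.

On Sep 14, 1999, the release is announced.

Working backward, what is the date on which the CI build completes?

Jun 8, 1999

The release is announced: Sep 14, 1999.
The canary is promoted: Sep 14, 1999 − 21 days = Aug 24, 1999.
Staging deployment finishes: Aug 24, 1999 − 20 days = Aug 4, 1999.
The artifact is published: Aug 4, 1999 − 51 days = Jun 14, 1999.
The CI build completes: Jun 14, 1999 − 6 days = Jun 8, 1999.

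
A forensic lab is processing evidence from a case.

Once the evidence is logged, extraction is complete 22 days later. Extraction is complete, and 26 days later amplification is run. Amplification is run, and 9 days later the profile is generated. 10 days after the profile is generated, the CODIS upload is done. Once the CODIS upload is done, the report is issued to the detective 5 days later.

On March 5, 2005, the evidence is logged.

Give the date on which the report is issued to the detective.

The evidence is logged: Mar 5, 2005.
Extraction is complete: Mar 5, 2005 + 22 days = Mar 27, 2005.
Amplification is run: Mar 27, 2005 + 26 days = Apr 22, 2005.
The profile is generated: Apr 22, 2005 + 9 days = May 1, 2005.
The CODIS upload is done: May 1, 2005 + 10 days = May 11, 2005.
The report is issued to the detective: May 11, 2005 + 5 days = May 16, 2005.

May 16, 2005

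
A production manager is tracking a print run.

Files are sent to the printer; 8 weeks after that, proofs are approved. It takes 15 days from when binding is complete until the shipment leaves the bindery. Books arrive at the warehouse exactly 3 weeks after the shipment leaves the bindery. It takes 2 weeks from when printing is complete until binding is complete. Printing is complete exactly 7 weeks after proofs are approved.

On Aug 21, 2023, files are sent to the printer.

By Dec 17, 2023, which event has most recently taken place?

Files are sent to the printer: Aug 21, 2023.
Proofs are approved: Aug 21, 2023 + 8 weeks = Oct 16, 2023.
Printing is complete: Oct 16, 2023 + 7 weeks = Dec 4, 2023.
Binding is complete: Dec 4, 2023 + 2 weeks = Dec 18, 2023.
The shipment leaves the bindery: Dec 18, 2023 + 15 days = Jan 2, 2024.
Books arrive at the warehouse: Jan 2, 2024 + 3 weeks = Jan 23, 2024.
Dec 17, 2023 falls between when printing is complete (Dec 4, 2023) and when binding is complete (Dec 18, 2023).

Printing is complete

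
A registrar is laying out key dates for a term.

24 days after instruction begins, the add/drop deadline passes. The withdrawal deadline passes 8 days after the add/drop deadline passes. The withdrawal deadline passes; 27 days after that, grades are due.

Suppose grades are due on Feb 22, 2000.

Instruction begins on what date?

Dec 25, 1999

Grades are due: Feb 22, 2000.
The withdrawal deadline passes: Feb 22, 2000 − 27 days = Jan 26, 2000.
The add/drop deadline passes: Jan 26, 2000 − 8 days = Jan 18, 2000.
Instruction begins: Jan 18, 2000 − 24 days = Dec 25, 1999.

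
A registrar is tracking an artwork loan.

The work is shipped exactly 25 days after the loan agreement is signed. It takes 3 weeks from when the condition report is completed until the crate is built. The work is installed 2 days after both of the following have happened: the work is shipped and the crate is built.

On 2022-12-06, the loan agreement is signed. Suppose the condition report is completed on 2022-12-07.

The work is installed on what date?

The loan agreement is signed: Dec 6, 2022.
The work is shipped: Dec 6, 2022 + 25 days = Dec 31, 2022.
The condition report is completed: Dec 7, 2022.
The crate is built: Dec 7, 2022 + 3 weeks = Dec 28, 2022.
Both prerequisites met — the work is shipped (Dec 31, 2022), the crate is built (Dec 28, 2022); the later is Dec 31, 2022.
The work is installed: Dec 31, 2022 + 2 days = Jan 2, 2023.

2023-01-02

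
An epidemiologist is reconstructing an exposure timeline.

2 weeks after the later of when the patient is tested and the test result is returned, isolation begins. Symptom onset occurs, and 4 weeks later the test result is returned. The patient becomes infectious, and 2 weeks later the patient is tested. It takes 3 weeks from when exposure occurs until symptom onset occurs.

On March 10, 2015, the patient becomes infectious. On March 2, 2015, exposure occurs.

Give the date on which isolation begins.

The patient becomes infectious: Mar 10, 2015.
The patient is tested: Mar 10, 2015 + 2 weeks = Mar 24, 2015.
Exposure occurs: Mar 2, 2015.
Symptom onset occurs: Mar 2, 2015 + 3 weeks = Mar 23, 2015.
The test result is returned: Mar 23, 2015 + 4 weeks = Apr 20, 2015.
Both prerequisites met — the patient is tested (Mar 24, 2015), the test result is returned (Apr 20, 2015); the later is Apr 20, 2015.
Isolation begins: Apr 20, 2015 + 2 weeks = May 4, 2015.

May 4, 2015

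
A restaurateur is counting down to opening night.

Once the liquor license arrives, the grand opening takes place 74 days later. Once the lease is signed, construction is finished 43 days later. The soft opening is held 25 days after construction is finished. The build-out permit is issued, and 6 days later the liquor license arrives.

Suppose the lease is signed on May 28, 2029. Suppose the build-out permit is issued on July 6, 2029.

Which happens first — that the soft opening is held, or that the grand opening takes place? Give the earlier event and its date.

The lease is signed: May 28, 2029.
Construction is finished: May 28, 2029 + 43 days = Jul 10, 2029.
The soft opening is held: Jul 10, 2029 + 25 days = Aug 4, 2029.
The build-out permit is issued: Jul 6, 2029.
The liquor license arrives: Jul 6, 2029 + 6 days = Jul 12, 2029.
The grand opening takes place: Jul 12, 2029 + 74 days = Sep 24, 2029.
Comparing: the soft opening is held on Aug 4, 2029 vs the grand opening takes place on Sep 24, 2029. Earlier: the soft opening is held.

The soft opening is held — August 4, 2029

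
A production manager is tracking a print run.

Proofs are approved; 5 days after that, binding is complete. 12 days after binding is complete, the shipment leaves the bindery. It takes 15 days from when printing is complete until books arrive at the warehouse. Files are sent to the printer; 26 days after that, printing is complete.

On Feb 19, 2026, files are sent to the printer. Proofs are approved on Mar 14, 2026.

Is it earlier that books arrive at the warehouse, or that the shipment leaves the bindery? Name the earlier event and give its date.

The shipment leaves the bindery — Mar 31, 2026

Files are sent to the printer: Feb 19, 2026.
Printing is complete: Feb 19, 2026 + 26 days = Mar 17, 2026.
Books arrive at the warehouse: Mar 17, 2026 + 15 days = Apr 1, 2026.
Proofs are approved: Mar 14, 2026.
Binding is complete: Mar 14, 2026 + 5 days = Mar 19, 2026.
The shipment leaves the bindery: Mar 19, 2026 + 12 days = Mar 31, 2026.
Comparing: books arrive at the warehouse on Apr 1, 2026 vs the shipment leaves the bindery on Mar 31, 2026. Earlier: the shipment leaves the bindery.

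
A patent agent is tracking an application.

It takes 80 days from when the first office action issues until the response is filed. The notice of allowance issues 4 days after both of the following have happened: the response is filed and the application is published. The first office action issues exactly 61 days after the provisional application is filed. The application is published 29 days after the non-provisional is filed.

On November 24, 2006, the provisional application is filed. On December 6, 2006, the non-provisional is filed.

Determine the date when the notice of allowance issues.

The provisional application is filed: Nov 24, 2006.
The first office action issues: Nov 24, 2006 + 61 days = Jan 24, 2007.
The response is filed: Jan 24, 2007 + 80 days = Apr 14, 2007.
The non-provisional is filed: Dec 6, 2006.
The application is published: Dec 6, 2006 + 29 days = Jan 4, 2007.
Both prerequisites met — the response is filed (Apr 14, 2007), the application is published (Jan 4, 2007); the later is Apr 14, 2007.
The notice of allowance issues: Apr 14, 2007 + 4 days = Apr 18, 2007.

April 18, 2007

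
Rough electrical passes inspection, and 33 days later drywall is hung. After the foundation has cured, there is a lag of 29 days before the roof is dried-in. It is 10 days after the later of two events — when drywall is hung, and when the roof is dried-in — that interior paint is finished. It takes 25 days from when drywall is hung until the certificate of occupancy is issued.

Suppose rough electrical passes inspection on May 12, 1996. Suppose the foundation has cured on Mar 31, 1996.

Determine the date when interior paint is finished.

Rough electrical passes inspection: May 12, 1996.
Drywall is hung: May 12, 1996 + 33 days = Jun 14, 1996.
The foundation has cured: Mar 31, 1996.
The roof is dried-in: Mar 31, 1996 + 29 days = Apr 29, 1996.
Both prerequisites met — drywall is hung (Jun 14, 1996), the roof is dried-in (Apr 29, 1996); the later is Jun 14, 1996.
Interior paint is finished: Jun 14, 1996 + 10 days = Jun 24, 1996.

Jun 24, 1996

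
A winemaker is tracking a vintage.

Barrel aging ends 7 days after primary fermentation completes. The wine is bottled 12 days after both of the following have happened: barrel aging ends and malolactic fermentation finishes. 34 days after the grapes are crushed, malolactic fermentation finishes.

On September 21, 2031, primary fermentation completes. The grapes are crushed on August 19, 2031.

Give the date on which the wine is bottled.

October 10, 2031

Primary fermentation completes: Sep 21, 2031.
Barrel aging ends: Sep 21, 2031 + 7 days = Sep 28, 2031.
The grapes are crushed: Aug 19, 2031.
Malolactic fermentation finishes: Aug 19, 2031 + 34 days = Sep 22, 2031.
Both prerequisites met — barrel aging ends (Sep 28, 2031), malolactic fermentation finishes (Sep 22, 2031); the later is Sep 28, 2031.
The wine is bottled: Sep 28, 2031 + 12 days = Oct 10, 2031.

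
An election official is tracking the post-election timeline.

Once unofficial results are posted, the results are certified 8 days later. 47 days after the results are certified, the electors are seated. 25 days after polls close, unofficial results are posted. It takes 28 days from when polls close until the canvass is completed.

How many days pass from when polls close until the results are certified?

Causal path: polls close → unofficial results are posted → the results are certified.
Total delay along the path: 25 + 8 = 33 days.

33 days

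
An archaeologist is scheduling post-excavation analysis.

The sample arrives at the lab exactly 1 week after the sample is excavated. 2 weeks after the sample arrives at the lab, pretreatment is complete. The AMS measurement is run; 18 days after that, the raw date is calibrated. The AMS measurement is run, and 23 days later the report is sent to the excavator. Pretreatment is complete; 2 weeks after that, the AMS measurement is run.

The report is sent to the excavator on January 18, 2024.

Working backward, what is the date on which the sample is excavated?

November 21, 2023

The report is sent to the excavator: Jan 18, 2024.
The AMS measurement is run: Jan 18, 2024 − 23 days = Dec 26, 2023.
Pretreatment is complete: Dec 26, 2023 − 2 weeks = Dec 12, 2023.
The sample arrives at the lab: Dec 12, 2023 − 2 weeks = Nov 28, 2023.
The sample is excavated: Nov 28, 2023 − 1 week = Nov 21, 2023.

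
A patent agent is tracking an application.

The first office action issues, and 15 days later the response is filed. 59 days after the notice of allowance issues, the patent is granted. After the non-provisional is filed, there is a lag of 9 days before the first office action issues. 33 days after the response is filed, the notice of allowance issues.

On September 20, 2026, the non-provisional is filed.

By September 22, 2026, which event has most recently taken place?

The non-provisional is filed: Sep 20, 2026.
The first office action issues: Sep 20, 2026 + 9 days = Sep 29, 2026.
The response is filed: Sep 29, 2026 + 15 days = Oct 14, 2026.
The notice of allowance issues: Oct 14, 2026 + 33 days = Nov 16, 2026.
The patent is granted: Nov 16, 2026 + 59 days = Jan 14, 2027.
Sep 22, 2026 falls between when the non-provisional is filed (Sep 20, 2026) and when the first office action issues (Sep 29, 2026).

The non-provisional is filed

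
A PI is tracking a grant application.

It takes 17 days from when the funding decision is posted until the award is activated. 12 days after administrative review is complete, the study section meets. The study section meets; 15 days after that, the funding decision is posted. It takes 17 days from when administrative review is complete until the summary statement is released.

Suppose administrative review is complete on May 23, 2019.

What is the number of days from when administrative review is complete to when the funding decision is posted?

27 days

Causal path: administrative review is complete → the study section meets → the funding decision is posted.
Total delay along the path: 12 + 15 = 27 days.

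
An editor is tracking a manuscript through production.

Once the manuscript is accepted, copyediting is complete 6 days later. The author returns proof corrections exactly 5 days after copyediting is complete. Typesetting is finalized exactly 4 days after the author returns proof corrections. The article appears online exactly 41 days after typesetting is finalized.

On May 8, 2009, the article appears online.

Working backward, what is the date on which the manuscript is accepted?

The article appears online: May 8, 2009.
Typesetting is finalized: May 8, 2009 − 41 days = Mar 28, 2009.
The author returns proof corrections: Mar 28, 2009 − 4 days = Mar 24, 2009.
Copyediting is complete: Mar 24, 2009 − 5 days = Mar 19, 2009.
The manuscript is accepted: Mar 19, 2009 − 6 days = Mar 13, 2009.

Mar 13, 2009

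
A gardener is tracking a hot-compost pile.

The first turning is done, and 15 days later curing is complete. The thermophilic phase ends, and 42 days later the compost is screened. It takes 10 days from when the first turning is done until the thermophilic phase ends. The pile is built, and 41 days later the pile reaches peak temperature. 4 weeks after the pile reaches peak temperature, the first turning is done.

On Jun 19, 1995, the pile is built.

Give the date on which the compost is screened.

Oct 18, 1995

The pile is built: Jun 19, 1995.
The pile reaches peak temperature: Jun 19, 1995 + 41 days = Jul 30, 1995.
The first turning is done: Jul 30, 1995 + 4 weeks = Aug 27, 1995.
The thermophilic phase ends: Aug 27, 1995 + 10 days = Sep 6, 1995.
The compost is screened: Sep 6, 1995 + 42 days = Oct 18, 1995.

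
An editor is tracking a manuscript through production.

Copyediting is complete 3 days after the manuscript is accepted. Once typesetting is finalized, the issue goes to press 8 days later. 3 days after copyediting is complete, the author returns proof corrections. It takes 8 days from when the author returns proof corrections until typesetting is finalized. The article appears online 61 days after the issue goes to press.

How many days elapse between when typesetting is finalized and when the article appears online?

Causal path: typesetting is finalized → the issue goes to press → the article appears online.
Total delay along the path: 8 + 61 = 69 days.

69 days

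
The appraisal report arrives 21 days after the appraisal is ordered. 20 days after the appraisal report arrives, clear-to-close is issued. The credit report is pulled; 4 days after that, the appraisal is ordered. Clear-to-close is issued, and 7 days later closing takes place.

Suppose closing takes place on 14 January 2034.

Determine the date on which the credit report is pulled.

Closing takes place: Jan 14, 2034.
Clear-to-close is issued: Jan 14, 2034 − 7 days = Jan 7, 2034.
The appraisal report arrives: Jan 7, 2034 − 20 days = Dec 18, 2033.
The appraisal is ordered: Dec 18, 2033 − 21 days = Nov 27, 2033.
The credit report is pulled: Nov 27, 2033 − 4 days = Nov 23, 2033.

23 November 2033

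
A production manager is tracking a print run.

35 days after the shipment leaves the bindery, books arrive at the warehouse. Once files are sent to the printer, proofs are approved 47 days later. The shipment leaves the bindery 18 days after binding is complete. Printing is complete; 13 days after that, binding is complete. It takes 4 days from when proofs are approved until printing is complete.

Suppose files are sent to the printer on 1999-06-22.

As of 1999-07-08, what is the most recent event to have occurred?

Files are sent to the printer

Files are sent to the printer: Jun 22, 1999.
Proofs are approved: Jun 22, 1999 + 47 days = Aug 8, 1999.
Printing is complete: Aug 8, 1999 + 4 days = Aug 12, 1999.
Binding is complete: Aug 12, 1999 + 13 days = Aug 25, 1999.
The shipment leaves the bindery: Aug 25, 1999 + 18 days = Sep 12, 1999.
Books arrive at the warehouse: Sep 12, 1999 + 35 days = Oct 17, 1999.
Jul 8, 1999 falls between when files are sent to the printer (Jun 22, 1999) and when proofs are approved (Aug 8, 1999).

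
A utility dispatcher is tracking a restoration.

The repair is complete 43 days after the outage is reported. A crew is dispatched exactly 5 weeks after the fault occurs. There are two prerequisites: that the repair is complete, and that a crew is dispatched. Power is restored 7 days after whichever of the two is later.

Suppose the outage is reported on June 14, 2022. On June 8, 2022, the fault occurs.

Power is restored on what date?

August 3, 2022

The outage is reported: Jun 14, 2022.
The repair is complete: Jun 14, 2022 + 43 days = Jul 27, 2022.
The fault occurs: Jun 8, 2022.
A crew is dispatched: Jun 8, 2022 + 5 weeks = Jul 13, 2022.
Both prerequisites met — the repair is complete (Jul 27, 2022), a crew is dispatched (Jul 13, 2022); the later is Jul 27, 2022.
Power is restored: Jul 27, 2022 + 7 days = Aug 3, 2022.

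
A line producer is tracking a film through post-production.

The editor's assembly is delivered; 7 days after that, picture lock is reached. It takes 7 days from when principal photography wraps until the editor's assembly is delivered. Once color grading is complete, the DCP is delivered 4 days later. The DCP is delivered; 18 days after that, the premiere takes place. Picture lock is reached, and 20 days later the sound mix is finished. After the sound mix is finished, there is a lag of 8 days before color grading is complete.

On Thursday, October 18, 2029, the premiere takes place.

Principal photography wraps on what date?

The premiere takes place: Oct 18, 2029.
The DCP is delivered: Oct 18, 2029 − 18 days = Sep 30, 2029.
Color grading is complete: Sep 30, 2029 − 4 days = Sep 26, 2029.
The sound mix is finished: Sep 26, 2029 − 8 days = Sep 18, 2029.
Picture lock is reached: Sep 18, 2029 − 20 days = Aug 29, 2029.
The editor's assembly is delivered: Aug 29, 2029 − 7 days = Aug 22, 2029.
Principal photography wraps: Aug 22, 2029 − 7 days = Aug 15, 2029.

Wednesday, August 15, 2029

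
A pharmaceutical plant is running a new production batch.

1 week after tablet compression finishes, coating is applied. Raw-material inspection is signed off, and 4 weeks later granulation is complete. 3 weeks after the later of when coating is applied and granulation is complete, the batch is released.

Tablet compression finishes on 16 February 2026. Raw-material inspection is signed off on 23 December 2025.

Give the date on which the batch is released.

Tablet compression finishes: Feb 16, 2026.
Coating is applied: Feb 16, 2026 + 1 week = Feb 23, 2026.
Raw-material inspection is signed off: Dec 23, 2025.
Granulation is complete: Dec 23, 2025 + 4 weeks = Jan 20, 2026.
Both prerequisites met — coating is applied (Feb 23, 2026), granulation is complete (Jan 20, 2026); the later is Feb 23, 2026.
The batch is released: Feb 23, 2026 + 3 weeks = Mar 16, 2026.

16 March 2026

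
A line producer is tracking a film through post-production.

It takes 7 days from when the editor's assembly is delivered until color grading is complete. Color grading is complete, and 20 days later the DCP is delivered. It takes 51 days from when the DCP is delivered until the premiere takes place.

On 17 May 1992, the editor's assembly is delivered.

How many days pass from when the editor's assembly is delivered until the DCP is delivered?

27 days

Causal path: the editor's assembly is delivered → color grading is complete → the DCP is delivered.
Total delay along the path: 7 + 20 = 27 days.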